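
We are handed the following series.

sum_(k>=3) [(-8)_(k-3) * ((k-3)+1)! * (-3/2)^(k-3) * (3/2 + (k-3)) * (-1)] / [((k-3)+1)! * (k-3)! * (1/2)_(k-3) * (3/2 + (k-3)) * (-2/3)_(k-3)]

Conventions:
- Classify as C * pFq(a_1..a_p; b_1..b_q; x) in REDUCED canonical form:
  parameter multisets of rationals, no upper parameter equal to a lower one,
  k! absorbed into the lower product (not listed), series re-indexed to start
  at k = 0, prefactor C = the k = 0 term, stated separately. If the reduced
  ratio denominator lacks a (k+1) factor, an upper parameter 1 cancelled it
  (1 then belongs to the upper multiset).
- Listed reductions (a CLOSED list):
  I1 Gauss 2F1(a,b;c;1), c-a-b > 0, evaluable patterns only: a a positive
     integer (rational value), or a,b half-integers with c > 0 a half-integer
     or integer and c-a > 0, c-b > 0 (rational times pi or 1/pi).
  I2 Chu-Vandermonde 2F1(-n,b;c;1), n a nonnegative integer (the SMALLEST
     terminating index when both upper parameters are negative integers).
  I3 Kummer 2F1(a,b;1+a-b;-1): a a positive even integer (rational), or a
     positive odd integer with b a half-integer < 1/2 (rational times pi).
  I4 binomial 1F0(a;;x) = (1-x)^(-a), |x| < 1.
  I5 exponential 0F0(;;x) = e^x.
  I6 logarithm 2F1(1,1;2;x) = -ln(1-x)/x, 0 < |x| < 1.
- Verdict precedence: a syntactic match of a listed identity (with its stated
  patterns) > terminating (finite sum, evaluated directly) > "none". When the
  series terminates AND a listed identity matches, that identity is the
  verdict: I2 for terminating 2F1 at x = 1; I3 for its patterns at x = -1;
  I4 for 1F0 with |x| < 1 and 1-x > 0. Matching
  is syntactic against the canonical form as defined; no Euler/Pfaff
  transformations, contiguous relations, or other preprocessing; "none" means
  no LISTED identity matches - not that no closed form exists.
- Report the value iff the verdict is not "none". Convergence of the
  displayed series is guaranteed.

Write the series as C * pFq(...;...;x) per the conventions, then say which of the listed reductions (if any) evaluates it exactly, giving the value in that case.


This is -1 * 1F2(-8; -2/3, 1/2; -3/2) in reduced canonical form. Verdict: terminating at k = 8: the factor (-8)_k kills every later term; summing the 9 survivors is exact. Hence: 6628235459423/7911904000.

Key observation: t_0 being -1, the parameter 2 appears in both the upper and lower lists and cancels (alongside the other common factor).
Adjacent-term ratio: r(k) = (-3/2) * (k-8) / [(k-2/3) (k+1/2) (k+1)] - rational; roots negated = parameters, x = (-3/2), C = -1.


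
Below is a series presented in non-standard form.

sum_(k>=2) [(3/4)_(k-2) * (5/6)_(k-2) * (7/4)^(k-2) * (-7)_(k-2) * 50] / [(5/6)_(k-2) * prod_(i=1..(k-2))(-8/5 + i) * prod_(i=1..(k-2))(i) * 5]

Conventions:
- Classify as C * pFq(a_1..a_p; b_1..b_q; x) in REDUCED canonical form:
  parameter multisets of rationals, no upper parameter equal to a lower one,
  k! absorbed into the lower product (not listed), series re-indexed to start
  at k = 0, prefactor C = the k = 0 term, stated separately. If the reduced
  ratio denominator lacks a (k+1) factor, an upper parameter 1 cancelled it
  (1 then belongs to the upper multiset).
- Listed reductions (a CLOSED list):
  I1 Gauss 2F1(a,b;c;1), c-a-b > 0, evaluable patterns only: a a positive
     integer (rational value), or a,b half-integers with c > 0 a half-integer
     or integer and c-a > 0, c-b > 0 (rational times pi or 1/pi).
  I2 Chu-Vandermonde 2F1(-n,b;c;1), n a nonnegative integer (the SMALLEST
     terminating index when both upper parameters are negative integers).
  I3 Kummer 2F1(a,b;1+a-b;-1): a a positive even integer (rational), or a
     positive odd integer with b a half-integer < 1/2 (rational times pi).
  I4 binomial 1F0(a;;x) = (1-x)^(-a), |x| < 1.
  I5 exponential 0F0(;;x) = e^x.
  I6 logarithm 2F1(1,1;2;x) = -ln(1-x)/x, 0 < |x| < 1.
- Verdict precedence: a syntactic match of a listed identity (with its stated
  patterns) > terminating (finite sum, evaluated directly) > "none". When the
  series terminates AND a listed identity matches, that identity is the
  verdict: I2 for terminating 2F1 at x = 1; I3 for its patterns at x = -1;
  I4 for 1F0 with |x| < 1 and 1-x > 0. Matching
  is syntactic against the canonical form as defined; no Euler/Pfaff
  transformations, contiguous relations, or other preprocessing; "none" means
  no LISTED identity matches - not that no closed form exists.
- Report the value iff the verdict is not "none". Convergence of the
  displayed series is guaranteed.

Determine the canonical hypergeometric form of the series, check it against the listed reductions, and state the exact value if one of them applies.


Key step: with t_0 = 10, the constant factors (C = 10) combine into one prefactor.
Term ratio: r(k) = (7/4) * (k-7) (k+3/4) / [(k-3/5) (k+1)] - poly over poly, x = (7/4) from leading terms; C = 10 at k = 0.

Classification (C = 10): 2F1 with upper {-7, 3/4}, lower {-3/5}, argument x = 7/4. Verdict: terminating. (-7)_k vanishes past k = 7, leaving a 8-term sum, computed directly. Value: 350383601455/2147483648.


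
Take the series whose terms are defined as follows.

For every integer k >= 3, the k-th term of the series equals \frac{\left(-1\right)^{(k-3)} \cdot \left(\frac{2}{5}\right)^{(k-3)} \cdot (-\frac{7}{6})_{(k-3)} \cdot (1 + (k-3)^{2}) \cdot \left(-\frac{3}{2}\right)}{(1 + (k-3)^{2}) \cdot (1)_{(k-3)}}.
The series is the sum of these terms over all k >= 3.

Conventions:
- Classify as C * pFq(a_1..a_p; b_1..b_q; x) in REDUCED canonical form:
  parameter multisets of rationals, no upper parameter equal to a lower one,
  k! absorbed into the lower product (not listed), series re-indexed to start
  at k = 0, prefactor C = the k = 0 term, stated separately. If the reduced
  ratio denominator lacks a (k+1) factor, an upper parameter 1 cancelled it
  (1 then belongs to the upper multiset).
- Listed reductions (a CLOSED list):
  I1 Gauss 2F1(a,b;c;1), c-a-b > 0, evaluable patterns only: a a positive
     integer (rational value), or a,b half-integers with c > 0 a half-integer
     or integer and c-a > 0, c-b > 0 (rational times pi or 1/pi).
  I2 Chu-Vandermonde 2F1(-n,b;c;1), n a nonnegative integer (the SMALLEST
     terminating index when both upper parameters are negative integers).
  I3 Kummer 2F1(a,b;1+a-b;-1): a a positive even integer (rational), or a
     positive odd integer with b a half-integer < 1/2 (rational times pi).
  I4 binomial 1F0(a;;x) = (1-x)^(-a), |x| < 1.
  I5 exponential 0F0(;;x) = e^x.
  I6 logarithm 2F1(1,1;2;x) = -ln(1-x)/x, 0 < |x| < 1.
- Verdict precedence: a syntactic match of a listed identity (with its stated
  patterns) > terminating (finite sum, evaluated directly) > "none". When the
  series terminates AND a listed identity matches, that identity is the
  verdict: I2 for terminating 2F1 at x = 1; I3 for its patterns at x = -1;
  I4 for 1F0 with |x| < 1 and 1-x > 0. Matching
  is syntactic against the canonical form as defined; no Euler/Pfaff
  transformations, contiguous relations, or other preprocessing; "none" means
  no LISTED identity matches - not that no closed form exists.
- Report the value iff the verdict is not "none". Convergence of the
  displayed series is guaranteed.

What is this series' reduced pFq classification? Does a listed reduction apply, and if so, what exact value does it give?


The series (x = -\frac{2}{5}) is 1F0: upper {-\frac{7}{6}}, lower {-}, prefactor -\frac{3}{2}. Verdict: this is the I4 binomial reduction (the 1F0 binomial series: exponent 7/6, x = -\frac{2}{5}). Its exact value is \left(-\frac{3}{2}\right) \cdot \left(\frac{7}{5}\right)^{\frac{7}{6}}.

First insight: from the first term -\frac{3}{2}: (1)_k (prefactor -3/2) is k! itself.
Ratio: r(k) = -\frac{2}{5} * (k-\frac{7}{6}) / [(k+1)] - poly over poly, x = -\frac{2}{5} from leading terms; C = -\frac{3}{2} at k = 0.


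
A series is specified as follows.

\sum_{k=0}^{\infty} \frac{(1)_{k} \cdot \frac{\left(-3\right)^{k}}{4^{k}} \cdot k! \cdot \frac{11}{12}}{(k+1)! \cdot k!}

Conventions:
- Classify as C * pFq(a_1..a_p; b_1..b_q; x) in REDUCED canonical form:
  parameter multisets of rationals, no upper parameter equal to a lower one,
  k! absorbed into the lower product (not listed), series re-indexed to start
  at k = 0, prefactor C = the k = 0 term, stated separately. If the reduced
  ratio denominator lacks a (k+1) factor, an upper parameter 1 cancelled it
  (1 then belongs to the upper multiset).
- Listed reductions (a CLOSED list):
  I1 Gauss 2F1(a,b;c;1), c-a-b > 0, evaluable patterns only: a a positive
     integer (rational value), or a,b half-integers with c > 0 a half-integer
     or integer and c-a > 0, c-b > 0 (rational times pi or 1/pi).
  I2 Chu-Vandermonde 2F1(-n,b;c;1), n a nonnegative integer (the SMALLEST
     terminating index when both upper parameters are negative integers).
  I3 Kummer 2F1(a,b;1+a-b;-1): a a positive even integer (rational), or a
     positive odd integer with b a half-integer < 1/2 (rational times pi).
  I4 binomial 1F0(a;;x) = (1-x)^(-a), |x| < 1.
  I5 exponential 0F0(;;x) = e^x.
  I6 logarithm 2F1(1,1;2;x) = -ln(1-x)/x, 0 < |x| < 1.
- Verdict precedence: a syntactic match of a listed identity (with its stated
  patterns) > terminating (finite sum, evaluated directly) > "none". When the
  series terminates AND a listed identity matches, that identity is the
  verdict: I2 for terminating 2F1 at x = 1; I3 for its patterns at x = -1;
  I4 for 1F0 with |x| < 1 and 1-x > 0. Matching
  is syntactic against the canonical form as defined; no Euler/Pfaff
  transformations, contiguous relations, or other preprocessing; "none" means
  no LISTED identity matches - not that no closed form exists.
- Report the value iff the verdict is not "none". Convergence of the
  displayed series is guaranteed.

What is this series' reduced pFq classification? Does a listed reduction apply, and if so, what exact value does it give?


This is \frac{11}{12} * 2F1(1, 1; 2; -\frac{3}{4}) in reduced canonical form. Verdict: logarithm (I6) fires (the logarithm: parameters (1,1;2), x = -\frac{3}{4}). Sum: \frac{11}{9} \cdot \ln\left(\frac{7}{4}\right).

Key step: t_0 = \frac{11}{12} here, and the two geometric factors (prefactor 11/12) combine into one argument.
Ratio: r(k) = -\frac{3}{4} * (k+1) (k+1) / [(k+2) (k+1)] - rational; roots negated = parameters, x = -\frac{3}{4}, C = \frac{11}{12}.


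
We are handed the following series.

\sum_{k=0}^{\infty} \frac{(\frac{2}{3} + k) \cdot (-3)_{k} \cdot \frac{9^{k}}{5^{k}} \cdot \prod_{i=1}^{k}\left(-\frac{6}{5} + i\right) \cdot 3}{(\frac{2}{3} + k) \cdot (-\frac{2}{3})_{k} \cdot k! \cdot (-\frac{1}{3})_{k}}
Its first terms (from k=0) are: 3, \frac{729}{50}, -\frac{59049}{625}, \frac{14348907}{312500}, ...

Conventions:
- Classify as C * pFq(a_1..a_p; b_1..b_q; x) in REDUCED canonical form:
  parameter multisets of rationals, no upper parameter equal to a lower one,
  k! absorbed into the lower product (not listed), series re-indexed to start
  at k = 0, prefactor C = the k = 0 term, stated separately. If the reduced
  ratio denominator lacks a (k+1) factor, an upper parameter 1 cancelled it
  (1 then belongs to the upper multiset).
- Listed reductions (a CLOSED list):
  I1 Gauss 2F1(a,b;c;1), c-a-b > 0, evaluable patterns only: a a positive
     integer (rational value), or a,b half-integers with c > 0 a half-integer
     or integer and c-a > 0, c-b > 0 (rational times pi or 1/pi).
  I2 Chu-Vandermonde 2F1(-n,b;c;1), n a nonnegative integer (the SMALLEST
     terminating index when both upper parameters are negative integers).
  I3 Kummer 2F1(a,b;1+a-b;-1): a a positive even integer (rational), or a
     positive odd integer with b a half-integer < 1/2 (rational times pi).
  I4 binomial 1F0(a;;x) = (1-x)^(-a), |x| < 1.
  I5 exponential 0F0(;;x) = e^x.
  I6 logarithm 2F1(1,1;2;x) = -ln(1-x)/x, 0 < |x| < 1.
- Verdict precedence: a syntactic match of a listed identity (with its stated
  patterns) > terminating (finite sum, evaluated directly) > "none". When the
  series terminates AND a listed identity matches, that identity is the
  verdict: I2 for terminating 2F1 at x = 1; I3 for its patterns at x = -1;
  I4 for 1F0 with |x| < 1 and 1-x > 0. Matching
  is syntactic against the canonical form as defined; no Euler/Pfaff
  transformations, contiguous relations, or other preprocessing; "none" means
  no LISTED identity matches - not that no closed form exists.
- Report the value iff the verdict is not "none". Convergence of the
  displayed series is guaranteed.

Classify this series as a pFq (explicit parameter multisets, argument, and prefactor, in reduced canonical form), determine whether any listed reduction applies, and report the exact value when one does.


x = \frac{9}{5} here; the reduced form reads 2F2, upper {-3, -\frac{1}{5}}, lower {-\frac{2}{3}, -\frac{1}{3}}, C = 3. Verdict: terminating - upper -3 stops the sum at k = 3; the 4 terms are added exactly. Hence: -\frac{9681843}{312500}.

First insight: x = \frac{9}{5} and the two geometric factors (C = 3) combine into one argument.
Step ratio: r(k) = \frac{9}{5} * (k-3) (k-\frac{1}{5}) / [(k-\frac{2}{3}) (k-\frac{1}{3}) (k+1)] - poly over poly, x = \frac{9}{5} from leading terms; C = 3 at k = 0.


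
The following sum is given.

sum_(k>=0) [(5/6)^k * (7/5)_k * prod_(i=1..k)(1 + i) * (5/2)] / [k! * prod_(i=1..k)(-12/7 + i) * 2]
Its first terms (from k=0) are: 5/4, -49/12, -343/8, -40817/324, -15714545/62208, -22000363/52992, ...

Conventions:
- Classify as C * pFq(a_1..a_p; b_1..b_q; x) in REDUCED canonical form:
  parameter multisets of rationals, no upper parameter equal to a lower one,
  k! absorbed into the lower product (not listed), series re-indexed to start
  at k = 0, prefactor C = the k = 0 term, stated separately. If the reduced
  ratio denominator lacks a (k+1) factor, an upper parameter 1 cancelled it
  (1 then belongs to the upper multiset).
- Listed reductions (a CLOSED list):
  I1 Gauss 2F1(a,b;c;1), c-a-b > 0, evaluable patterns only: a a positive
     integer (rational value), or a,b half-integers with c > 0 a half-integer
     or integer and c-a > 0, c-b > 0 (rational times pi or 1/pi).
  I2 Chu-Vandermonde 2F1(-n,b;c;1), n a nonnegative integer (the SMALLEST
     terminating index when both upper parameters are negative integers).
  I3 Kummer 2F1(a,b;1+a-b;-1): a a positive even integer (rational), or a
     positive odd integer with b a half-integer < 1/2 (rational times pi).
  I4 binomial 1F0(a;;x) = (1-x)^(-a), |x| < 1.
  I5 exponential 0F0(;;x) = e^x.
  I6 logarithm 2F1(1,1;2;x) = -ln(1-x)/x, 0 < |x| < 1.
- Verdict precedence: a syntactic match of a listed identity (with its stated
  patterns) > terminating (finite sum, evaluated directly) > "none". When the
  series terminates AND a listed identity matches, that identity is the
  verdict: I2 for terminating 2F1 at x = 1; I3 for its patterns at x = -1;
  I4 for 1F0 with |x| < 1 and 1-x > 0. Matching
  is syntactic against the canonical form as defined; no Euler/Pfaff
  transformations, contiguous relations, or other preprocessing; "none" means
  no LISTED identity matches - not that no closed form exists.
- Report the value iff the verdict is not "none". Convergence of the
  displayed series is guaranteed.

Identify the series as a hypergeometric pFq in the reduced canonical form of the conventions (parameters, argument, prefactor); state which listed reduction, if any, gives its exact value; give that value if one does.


Prefactor 5/4, argument 5/6: 2F1 with upper {7/5, 2} over lower {-5/7}. Verdict: none. No listed pattern accepts 2F1(7/5, 2; -5/7; 5/6).

Structural cue: t_0 being 5/4, the running product (C = 5/4, x = 5/6) telescopes to a rising factorial.
Step ratio: r(k) = (5/6) * (k+7/5) (k+2) / [(k-5/7) (k+1)] ; factor over Q: parameters, x = (5/6), and C = 5/4.


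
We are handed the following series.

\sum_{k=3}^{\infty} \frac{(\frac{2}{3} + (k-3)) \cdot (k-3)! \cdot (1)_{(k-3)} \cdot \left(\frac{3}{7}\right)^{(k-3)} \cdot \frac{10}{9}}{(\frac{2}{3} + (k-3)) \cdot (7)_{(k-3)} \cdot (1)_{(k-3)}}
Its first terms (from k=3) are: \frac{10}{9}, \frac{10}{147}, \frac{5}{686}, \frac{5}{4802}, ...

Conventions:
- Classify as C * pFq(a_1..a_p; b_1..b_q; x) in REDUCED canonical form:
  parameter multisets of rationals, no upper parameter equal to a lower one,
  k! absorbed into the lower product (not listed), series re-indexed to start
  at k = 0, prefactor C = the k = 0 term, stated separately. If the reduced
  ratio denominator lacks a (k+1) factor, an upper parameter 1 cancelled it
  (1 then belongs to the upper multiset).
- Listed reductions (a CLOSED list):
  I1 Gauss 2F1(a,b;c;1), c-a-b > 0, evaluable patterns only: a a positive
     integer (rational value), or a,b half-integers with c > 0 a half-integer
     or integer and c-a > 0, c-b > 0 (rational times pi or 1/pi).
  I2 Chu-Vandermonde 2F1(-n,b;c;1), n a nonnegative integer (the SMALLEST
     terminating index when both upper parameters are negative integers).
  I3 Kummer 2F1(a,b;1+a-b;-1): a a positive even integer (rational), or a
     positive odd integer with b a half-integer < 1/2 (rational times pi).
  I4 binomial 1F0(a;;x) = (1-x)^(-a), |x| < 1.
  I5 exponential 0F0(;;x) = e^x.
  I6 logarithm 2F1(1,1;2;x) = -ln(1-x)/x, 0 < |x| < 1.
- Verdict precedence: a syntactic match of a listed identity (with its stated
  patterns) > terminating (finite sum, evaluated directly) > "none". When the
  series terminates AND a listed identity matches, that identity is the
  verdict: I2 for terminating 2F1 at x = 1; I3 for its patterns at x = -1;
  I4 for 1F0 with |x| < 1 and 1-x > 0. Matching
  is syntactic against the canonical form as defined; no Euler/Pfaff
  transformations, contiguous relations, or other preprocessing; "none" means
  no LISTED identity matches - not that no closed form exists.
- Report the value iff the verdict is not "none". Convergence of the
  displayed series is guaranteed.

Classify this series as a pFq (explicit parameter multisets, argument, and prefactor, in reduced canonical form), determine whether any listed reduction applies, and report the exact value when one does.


Canonical form: C = \frac{10}{9} times 2F1 with upper {1, 1}, lower {7}, x = \frac{3}{7}. Verdict: none - this 2F1 at x = \frac{3}{7} matches no listed pattern, and upper {1, 1} holds no stopper.

Structural cue: x = \frac{3}{7} and (1)_k (C = 10/9) is k! itself.
Consecutive-term ratio: r(k) = \frac{3}{7} * (k+1) (k+1) / [(k+7) (k+1)] - rational; roots negated = parameters, x = \frac{3}{7}, C = \frac{10}{9}.


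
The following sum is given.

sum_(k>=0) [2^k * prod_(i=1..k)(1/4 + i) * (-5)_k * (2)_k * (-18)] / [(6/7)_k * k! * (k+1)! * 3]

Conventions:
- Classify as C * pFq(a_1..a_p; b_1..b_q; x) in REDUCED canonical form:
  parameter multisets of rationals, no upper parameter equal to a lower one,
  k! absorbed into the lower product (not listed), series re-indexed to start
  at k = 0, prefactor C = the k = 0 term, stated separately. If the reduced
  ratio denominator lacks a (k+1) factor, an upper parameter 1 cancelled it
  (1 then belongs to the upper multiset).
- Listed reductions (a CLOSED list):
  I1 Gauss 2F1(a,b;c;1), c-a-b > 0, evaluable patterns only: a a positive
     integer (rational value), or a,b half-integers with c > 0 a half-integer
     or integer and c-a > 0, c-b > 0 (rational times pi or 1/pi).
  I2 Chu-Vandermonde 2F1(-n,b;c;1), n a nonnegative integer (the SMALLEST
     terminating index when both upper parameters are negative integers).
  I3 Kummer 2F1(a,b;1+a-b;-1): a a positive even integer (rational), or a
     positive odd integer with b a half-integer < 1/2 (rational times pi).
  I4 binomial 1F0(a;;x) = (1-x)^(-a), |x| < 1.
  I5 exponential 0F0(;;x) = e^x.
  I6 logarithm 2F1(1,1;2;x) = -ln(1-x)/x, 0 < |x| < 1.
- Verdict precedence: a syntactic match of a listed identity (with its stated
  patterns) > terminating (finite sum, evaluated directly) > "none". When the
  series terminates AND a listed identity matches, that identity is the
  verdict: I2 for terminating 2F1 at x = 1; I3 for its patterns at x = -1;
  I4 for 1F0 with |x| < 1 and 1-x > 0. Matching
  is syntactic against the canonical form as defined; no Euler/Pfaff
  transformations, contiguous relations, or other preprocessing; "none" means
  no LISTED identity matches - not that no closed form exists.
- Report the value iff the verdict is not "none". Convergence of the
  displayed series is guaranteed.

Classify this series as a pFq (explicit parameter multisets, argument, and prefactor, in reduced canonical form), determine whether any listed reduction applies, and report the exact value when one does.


Canonical form: C = -6 times 2F1 with upper {-5, 5/4}, lower {6/7}, x = 2. Verdict: terminating - upper -5 stops the sum at k = 5; the 6 terms are added exactly. Its exact value is 187427/9984.

First insight: t_0 being -6, the constant factors (prefactor -6) combine into one prefactor.
Ratio: r(k) = 2 * (k-5) (k+5/4) / [(k+6/7) (k+1)] ; factor over Q: parameters, x = 2, and C = -6.


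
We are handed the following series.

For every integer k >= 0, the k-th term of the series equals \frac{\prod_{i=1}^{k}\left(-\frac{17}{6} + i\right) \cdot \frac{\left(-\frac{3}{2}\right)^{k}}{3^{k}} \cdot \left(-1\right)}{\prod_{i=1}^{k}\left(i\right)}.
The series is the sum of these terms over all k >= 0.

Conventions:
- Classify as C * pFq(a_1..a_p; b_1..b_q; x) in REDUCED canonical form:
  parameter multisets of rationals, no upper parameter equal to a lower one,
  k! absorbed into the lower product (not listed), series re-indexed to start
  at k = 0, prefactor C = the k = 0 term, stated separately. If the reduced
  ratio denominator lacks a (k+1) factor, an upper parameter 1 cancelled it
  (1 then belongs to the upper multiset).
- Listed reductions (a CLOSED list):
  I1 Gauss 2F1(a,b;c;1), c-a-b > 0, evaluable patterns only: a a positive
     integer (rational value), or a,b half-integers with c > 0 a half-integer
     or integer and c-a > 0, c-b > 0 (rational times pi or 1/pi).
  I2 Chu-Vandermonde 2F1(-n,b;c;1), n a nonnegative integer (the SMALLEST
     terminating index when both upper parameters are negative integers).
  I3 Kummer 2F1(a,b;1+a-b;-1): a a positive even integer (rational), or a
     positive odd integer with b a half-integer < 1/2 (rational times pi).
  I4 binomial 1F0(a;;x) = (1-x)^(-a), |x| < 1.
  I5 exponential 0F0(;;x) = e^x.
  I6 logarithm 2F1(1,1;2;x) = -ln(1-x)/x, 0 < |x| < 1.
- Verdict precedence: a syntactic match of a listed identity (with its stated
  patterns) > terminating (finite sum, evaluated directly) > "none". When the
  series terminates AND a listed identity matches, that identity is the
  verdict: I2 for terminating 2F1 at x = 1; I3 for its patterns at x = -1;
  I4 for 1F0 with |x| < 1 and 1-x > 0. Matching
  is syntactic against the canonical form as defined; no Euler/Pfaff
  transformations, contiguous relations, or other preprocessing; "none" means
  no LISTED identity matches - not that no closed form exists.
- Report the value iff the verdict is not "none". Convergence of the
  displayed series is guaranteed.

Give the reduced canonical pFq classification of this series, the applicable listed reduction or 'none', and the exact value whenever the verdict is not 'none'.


Canonical form: C = -1 times 1F0 with upper {-\frac{11}{6}}, lower {-}, x = -\frac{1}{2}. Verdict at x = -\frac{1}{2}: the binomial series (I4) matches (the 1F0 binomial series: exponent 11/6, x = -\frac{1}{2}). Exact value: \left(-1\right) \cdot \left(\frac{3}{2}\right)^{\frac{11}{6}}.

Key step: with t_0 = -1, the running product (C = -1) telescopes to a rising factorial.
Step ratio: r(k) = -\frac{1}{2} * (k-\frac{11}{6}) / [(k+1)] ; factor over Q: parameters, x = -\frac{1}{2}, and C = -1.


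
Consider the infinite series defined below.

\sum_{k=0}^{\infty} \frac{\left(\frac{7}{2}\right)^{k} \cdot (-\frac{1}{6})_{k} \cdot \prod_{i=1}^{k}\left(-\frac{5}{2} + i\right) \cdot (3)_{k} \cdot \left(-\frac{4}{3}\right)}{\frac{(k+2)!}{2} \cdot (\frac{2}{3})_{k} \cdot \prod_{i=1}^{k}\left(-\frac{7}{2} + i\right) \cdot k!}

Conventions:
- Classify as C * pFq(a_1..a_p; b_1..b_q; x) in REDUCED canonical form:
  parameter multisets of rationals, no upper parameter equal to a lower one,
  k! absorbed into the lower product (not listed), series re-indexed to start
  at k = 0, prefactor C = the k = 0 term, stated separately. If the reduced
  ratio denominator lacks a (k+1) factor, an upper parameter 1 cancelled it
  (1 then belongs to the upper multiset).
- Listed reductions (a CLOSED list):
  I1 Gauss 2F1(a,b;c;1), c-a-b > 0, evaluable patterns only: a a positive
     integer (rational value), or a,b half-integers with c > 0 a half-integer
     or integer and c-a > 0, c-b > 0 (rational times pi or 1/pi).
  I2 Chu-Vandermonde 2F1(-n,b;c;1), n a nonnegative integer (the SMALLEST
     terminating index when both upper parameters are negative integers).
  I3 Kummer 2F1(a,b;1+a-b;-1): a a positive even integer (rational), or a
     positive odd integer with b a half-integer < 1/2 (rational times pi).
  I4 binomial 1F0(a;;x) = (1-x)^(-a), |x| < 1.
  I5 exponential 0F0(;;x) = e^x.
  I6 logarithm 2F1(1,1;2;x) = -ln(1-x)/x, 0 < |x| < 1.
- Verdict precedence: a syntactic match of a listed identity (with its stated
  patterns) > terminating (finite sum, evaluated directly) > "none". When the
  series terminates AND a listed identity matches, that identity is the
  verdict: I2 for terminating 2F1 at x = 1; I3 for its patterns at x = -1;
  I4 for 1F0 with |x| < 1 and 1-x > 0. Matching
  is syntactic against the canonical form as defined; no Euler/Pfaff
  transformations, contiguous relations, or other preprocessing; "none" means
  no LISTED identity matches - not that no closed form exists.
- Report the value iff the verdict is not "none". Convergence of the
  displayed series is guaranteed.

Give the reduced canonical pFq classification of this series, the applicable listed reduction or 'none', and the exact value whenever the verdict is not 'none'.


At argument \frac{7}{2}: a 2F2 with upper {-\frac{3}{2}, -\frac{1}{6}}, lower {-\frac{5}{2}, \frac{2}{3}}, scaled by C = -\frac{4}{3}. Verdict: none (x = \frac{7}{2}): each listed identity misses the multisets {-\frac{3}{2}, -\frac{1}{6}} ; {-\frac{5}{2}, \frac{2}{3}}.

Key step: t_0 being -\frac{4}{3}, the lower running product (prefactor -4/3) is a rising factorial.
Term ratio: r(k) = \frac{7}{2} * (k-\frac{3}{2}) (k-\frac{1}{6}) / [(k-\frac{5}{2}) (k+\frac{2}{3}) (k+1)] ; factor over Q: parameters, x = \frac{7}{2}, and C = -\frac{4}{3}.


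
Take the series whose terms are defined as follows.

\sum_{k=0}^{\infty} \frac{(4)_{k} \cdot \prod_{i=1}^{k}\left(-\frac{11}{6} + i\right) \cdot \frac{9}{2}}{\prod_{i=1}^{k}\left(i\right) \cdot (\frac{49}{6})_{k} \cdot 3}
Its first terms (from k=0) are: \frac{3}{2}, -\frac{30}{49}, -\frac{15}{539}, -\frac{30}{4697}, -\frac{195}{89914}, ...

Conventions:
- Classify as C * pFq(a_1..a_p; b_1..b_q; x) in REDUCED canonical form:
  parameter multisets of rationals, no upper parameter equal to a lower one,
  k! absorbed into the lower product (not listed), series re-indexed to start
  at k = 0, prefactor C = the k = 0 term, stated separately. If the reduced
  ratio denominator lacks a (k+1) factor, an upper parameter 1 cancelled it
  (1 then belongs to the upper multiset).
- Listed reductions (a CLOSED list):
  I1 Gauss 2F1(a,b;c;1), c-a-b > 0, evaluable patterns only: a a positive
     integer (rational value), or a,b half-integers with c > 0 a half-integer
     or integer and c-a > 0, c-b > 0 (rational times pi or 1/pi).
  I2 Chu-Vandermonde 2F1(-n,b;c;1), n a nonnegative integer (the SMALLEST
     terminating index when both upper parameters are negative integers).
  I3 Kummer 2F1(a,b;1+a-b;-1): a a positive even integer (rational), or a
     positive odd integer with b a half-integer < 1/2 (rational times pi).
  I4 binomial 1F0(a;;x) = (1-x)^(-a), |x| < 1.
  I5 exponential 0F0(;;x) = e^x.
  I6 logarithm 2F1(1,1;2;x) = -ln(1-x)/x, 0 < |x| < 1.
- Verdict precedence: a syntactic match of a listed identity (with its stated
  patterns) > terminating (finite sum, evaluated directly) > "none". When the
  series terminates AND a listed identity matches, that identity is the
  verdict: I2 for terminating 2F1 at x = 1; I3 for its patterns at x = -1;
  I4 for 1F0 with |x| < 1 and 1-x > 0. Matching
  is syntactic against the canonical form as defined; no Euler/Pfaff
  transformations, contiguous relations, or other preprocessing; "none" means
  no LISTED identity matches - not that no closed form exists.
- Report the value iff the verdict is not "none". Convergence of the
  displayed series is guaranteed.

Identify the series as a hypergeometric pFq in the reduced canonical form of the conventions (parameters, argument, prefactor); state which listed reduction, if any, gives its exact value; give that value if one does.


Key observation: x = 1 and the product of the first k integers (C = 3/2, x = 1) is k!.
Step ratio: r(k) = 1 * (k-\frac{5}{6}) (k+4) / [(k+\frac{49}{6}) (k+1)] - rational in k. x = 1; t_0 = \frac{3}{2}; negate the roots.

Prefactor \frac{3}{2}, argument 1: 2F1 with upper {-\frac{5}{6}, 4} over lower {\frac{49}{6}}. Verdict (x = 1): Gauss's theorem (I1) applies (x = 1: the Gamma ratio telescopes since c-a-b = 5 > 0 and a = 4 in Z>0). Hence: \frac{246605}{290304}.


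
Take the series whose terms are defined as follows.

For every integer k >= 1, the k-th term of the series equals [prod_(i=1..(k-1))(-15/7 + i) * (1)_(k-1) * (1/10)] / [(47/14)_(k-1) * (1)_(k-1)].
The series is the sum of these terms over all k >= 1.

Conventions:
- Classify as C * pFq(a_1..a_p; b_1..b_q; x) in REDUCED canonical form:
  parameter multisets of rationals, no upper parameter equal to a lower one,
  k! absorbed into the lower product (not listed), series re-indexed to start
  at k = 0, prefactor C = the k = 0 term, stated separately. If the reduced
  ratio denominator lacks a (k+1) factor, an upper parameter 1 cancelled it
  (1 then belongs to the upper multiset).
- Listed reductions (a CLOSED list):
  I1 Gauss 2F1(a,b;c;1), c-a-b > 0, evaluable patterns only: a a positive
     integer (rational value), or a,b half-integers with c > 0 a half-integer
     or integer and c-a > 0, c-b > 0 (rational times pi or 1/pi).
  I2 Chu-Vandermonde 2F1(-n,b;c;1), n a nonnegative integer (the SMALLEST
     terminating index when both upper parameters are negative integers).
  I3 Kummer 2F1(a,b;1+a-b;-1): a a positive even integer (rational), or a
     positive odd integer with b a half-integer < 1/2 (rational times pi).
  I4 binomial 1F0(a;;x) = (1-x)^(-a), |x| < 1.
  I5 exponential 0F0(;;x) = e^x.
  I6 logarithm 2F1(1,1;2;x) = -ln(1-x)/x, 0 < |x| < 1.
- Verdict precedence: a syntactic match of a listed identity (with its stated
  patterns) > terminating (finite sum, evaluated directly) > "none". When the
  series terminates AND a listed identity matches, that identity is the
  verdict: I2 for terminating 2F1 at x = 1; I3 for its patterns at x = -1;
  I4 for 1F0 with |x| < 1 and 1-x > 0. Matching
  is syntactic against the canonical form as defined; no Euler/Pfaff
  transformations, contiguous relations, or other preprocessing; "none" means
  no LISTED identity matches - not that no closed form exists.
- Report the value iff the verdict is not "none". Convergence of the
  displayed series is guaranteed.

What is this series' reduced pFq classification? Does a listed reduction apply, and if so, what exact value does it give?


This is 1/10 * 2F1(-8/7, 1; 47/14; 1) in reduced canonical form. Verdict: the Gauss summation I1 matches (x = 1: the Gamma ratio telescopes since c-a-b = 7/2 > 0 and a = 1 in Z>0). Value: 33/490.

Key step: from the first term 1/10: (1)_k (C = 1/10) is k! itself.
Adjacent-term ratio: r(k) = 1 * (k-8/7) (k+1) / [(k+47/14) (k+1)] - poly over poly, x = 1 from leading terms; C = 1/10 at k = 0.


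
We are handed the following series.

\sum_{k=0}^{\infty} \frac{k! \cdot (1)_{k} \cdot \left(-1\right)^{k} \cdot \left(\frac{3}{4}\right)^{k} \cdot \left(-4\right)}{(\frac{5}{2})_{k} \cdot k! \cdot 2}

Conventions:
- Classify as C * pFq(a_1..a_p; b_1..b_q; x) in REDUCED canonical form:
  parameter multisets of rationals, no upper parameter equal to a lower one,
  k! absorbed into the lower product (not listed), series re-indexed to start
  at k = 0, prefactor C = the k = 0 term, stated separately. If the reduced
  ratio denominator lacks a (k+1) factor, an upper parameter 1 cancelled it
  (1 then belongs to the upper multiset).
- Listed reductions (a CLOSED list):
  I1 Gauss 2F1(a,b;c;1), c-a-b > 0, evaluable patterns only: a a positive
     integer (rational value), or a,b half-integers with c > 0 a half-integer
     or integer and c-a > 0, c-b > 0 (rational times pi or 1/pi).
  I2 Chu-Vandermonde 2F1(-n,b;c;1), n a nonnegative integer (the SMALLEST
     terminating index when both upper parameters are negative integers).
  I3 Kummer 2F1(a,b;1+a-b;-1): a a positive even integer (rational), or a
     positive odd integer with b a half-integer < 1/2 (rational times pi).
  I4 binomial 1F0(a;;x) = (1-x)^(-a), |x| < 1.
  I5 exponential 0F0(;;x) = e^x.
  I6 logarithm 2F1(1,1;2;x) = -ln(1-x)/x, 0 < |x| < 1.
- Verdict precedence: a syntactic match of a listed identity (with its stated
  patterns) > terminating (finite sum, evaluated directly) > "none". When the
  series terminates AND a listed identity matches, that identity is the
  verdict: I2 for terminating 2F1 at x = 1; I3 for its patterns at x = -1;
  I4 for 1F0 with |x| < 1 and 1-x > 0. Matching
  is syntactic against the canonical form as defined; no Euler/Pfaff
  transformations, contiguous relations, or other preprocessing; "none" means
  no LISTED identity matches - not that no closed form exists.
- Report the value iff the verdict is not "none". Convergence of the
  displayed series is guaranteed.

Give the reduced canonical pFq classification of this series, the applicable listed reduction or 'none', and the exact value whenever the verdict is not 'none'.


This is -2 * 2F1(1, 1; \frac{5}{2}; -\frac{3}{4}) in reduced canonical form. Verdict: none. No listed pattern accepts 2F1(1, 1; \frac{5}{2}; -\frac{3}{4}).

Key observation: from the first term -2: the constant factors (C = -2, x = -3/4) combine into one prefactor.
Adjacent-term ratio: r(k) = -\frac{3}{4} * (k+1) (k+1) / [(k+\frac{5}{2}) (k+1)] - rational in k, leading ratio -\frac{3}{4}; with t_0 = -2, classification follows.


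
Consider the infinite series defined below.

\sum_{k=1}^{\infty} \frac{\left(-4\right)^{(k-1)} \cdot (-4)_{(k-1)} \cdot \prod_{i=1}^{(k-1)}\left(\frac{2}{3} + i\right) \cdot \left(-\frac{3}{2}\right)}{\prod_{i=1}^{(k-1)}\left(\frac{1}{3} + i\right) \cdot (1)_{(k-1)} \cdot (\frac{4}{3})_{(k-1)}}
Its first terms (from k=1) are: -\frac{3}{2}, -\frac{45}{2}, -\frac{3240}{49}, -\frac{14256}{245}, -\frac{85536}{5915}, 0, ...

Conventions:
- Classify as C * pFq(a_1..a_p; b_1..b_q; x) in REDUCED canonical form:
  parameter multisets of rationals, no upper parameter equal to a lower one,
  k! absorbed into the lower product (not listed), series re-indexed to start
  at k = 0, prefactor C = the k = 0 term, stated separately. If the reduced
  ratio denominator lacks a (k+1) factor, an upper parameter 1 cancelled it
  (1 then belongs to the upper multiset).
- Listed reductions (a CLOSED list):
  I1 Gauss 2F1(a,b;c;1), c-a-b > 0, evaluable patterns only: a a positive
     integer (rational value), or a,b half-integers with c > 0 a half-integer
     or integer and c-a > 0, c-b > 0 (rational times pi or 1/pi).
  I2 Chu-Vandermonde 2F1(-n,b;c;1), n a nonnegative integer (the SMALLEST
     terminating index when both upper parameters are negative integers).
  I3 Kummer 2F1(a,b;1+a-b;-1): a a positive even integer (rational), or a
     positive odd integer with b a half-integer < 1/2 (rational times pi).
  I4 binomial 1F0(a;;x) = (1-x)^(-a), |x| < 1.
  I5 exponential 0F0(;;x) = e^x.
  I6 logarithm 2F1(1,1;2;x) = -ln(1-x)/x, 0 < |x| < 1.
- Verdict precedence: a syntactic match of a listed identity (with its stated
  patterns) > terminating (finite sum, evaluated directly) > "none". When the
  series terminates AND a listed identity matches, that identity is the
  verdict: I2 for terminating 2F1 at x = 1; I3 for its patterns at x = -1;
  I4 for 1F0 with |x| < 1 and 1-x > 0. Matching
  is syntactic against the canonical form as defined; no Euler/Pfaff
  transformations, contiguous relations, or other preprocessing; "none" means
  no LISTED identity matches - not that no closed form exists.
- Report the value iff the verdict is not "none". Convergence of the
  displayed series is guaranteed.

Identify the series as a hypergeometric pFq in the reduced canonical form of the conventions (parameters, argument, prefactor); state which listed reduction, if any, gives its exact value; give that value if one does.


Key observation: x = -4 and the lower running product (C = -3/2, x = -4) is a rising factorial.
Consecutive-term ratio: r(k) = -4 * (k-4) (k+\frac{5}{3}) / [(k+\frac{4}{3}) (k+\frac{4}{3}) (k+1)] - rational in k. x = -4; t_0 = -\frac{3}{2}; negate the roots.

The series (x = -4) is 2F2: upper {-4, \frac{5}{3}}, lower {\frac{4}{3}, \frac{4}{3}}, prefactor -\frac{3}{2}. Verdict: terminating. (-4)_k vanishes past k = 4, leaving a 5-term sum, computed directly. Value: -\frac{6739536}{41405}.


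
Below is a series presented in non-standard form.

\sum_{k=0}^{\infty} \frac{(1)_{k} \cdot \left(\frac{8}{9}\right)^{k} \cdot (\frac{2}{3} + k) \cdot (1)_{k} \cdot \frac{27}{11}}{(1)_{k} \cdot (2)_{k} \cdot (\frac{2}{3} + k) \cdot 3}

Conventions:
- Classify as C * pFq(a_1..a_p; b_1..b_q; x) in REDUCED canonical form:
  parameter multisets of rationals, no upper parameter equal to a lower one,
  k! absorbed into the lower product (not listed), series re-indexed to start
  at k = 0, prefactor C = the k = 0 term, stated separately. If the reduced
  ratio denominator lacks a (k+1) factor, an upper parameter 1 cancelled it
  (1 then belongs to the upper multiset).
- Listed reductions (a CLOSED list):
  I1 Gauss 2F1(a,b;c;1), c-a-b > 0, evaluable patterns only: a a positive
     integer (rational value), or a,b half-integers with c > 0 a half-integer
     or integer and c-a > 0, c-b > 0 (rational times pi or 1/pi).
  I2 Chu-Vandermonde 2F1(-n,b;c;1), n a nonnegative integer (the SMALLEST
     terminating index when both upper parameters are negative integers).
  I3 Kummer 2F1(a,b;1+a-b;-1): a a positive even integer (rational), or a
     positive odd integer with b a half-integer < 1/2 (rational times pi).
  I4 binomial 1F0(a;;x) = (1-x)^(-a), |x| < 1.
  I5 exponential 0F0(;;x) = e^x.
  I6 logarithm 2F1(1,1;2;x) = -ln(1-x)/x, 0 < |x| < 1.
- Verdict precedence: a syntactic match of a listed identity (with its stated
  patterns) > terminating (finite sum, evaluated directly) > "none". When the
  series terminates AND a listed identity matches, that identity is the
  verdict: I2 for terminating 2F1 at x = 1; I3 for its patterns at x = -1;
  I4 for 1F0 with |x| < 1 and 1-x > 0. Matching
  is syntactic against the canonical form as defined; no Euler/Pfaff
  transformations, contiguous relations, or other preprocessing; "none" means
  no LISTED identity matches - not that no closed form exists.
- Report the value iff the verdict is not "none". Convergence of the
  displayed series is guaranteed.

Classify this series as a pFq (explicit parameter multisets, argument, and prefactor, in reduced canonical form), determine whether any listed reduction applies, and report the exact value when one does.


Classification (C = \frac{9}{11}): 2F1 with upper {1, 1}, lower {2}, argument x = \frac{8}{9}. Verdict: this is the logarithmic series (I6) (the logarithm: parameters (1,1;2), x = \frac{8}{9}). Exact value: \left(-\frac{81}{88}\right) \cdot \ln\left(\frac{1}{9}\right).

The tell: t_0 being \frac{9}{11}, the factor k + 2/3 cancels (top and bottom), leaving C = 9/11, x = 8/9.
Adjacent-term ratio: r(k) = \frac{8}{9} * (k+1) (k+1) / [(k+2) (k+1)] - poly over poly, x = \frac{8}{9} from leading terms; C = \frac{9}{11} at k = 0.


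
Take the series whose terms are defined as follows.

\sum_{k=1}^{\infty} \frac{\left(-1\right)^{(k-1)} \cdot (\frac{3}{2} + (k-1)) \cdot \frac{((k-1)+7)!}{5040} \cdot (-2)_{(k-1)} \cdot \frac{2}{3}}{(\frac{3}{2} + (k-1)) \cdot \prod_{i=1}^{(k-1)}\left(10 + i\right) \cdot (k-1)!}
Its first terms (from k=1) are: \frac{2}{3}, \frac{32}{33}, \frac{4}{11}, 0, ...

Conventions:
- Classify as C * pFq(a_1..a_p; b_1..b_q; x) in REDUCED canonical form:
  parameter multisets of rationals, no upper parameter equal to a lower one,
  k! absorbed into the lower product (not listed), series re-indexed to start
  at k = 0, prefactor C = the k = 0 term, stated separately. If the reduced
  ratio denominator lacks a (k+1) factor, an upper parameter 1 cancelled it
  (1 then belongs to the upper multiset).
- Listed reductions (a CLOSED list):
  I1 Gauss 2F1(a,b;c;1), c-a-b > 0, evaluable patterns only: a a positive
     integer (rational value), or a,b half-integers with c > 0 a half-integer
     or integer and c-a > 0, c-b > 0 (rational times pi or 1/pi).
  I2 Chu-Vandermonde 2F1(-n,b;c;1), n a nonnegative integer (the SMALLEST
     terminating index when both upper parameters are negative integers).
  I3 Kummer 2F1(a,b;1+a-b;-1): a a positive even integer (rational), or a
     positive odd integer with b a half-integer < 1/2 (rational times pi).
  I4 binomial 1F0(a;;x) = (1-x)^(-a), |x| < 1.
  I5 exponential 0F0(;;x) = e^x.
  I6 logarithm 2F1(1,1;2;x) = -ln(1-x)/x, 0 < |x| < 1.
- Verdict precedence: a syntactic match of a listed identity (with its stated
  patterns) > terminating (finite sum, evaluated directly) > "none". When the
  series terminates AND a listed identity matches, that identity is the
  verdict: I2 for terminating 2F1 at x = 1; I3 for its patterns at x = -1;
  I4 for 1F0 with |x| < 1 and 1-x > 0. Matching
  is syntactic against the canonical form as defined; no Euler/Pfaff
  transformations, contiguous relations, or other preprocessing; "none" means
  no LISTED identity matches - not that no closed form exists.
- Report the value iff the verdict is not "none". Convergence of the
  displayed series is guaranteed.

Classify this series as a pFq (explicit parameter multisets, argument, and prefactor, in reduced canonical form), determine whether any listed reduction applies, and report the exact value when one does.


First insight: x = -1 and the lower running product (C = 2/3, x = -1) is a rising factorial.
Ratio: r(k) = -1 * (k-2) (k+8) / [(k+11) (k+1)] - rational in k, leading ratio -1; with t_0 = \frac{2}{3}, classification follows.

Prefactor \frac{2}{3}, argument -1: 2F1 with upper {-2, 8} over lower {11}. Verdict: this is the Kummer evaluation I3 (x = -1; c = 11 equals 1+a-b for upper {-2, 8}: listed pattern). Value: 2.
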